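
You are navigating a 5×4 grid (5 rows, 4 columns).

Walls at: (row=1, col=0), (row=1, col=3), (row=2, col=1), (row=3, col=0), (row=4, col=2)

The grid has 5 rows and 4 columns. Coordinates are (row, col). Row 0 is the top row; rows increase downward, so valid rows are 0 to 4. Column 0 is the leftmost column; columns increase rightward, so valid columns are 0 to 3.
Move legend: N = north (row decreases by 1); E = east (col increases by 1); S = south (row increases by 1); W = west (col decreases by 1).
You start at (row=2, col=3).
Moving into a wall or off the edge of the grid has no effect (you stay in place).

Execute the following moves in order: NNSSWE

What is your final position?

Answer: Final position: (row=4, col=3)

Derivation:
Start: (row=2, col=3)
  N (north): blocked, stay at (row=2, col=3)
  N (north): blocked, stay at (row=2, col=3)
  S (south): (row=2, col=3) -> (row=3, col=3)
  S (south): (row=3, col=3) -> (row=4, col=3)
  W (west): blocked, stay at (row=4, col=3)
  E (east): blocked, stay at (row=4, col=3)
Final: (row=4, col=3)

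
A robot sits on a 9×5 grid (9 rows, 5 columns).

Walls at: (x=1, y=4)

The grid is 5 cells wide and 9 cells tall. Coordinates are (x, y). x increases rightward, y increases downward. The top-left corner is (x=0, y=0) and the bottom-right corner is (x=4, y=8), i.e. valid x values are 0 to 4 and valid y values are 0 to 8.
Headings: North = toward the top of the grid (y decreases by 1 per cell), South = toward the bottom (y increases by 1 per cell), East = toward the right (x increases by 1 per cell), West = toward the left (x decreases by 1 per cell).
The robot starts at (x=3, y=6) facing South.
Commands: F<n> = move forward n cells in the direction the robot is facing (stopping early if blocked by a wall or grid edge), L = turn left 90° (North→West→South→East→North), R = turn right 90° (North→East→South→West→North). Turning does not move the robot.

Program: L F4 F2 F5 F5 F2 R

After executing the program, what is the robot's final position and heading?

Answer: Final position: (x=4, y=6), facing South

Derivation:
Start: (x=3, y=6), facing South
  L: turn left, now facing East
  F4: move forward 1/4 (blocked), now at (x=4, y=6)
  F2: move forward 0/2 (blocked), now at (x=4, y=6)
  F5: move forward 0/5 (blocked), now at (x=4, y=6)
  F5: move forward 0/5 (blocked), now at (x=4, y=6)
  F2: move forward 0/2 (blocked), now at (x=4, y=6)
  R: turn right, now facing South
Final: (x=4, y=6), facing South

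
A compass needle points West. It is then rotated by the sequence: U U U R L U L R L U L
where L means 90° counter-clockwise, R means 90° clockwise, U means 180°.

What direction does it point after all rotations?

Start: West
  U (U-turn (180°)) -> East
  U (U-turn (180°)) -> West
  U (U-turn (180°)) -> East
  R (right (90° clockwise)) -> South
  L (left (90° counter-clockwise)) -> East
  U (U-turn (180°)) -> West
  L (left (90° counter-clockwise)) -> South
  R (right (90° clockwise)) -> West
  L (left (90° counter-clockwise)) -> South
  U (U-turn (180°)) -> North
  L (left (90° counter-clockwise)) -> West
Final: West

Answer: Final heading: West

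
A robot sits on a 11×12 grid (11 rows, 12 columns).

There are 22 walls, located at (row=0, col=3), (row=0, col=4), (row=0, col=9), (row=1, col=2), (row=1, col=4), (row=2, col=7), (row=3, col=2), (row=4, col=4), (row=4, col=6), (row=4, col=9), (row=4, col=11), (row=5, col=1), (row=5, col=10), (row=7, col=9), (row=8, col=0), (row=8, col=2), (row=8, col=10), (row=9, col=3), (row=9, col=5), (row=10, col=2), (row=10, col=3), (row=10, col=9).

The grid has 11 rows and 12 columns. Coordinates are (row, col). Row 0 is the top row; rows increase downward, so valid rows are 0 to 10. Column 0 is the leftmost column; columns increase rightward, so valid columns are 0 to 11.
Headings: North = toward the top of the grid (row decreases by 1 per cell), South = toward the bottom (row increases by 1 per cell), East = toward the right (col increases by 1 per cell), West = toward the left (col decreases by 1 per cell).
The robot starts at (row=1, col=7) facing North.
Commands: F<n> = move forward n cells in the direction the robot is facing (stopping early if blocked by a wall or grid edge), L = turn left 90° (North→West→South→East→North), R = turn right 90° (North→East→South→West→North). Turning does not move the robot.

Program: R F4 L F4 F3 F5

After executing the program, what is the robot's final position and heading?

Start: (row=1, col=7), facing North
  R: turn right, now facing East
  F4: move forward 4, now at (row=1, col=11)
  L: turn left, now facing North
  F4: move forward 1/4 (blocked), now at (row=0, col=11)
  F3: move forward 0/3 (blocked), now at (row=0, col=11)
  F5: move forward 0/5 (blocked), now at (row=0, col=11)
Final: (row=0, col=11), facing North

Answer: Final position: (row=0, col=11), facing North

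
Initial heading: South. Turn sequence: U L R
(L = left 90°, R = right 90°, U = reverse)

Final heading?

Answer: Final heading: North

Derivation:
Start: South
  U (U-turn (180°)) -> North
  L (left (90° counter-clockwise)) -> West
  R (right (90° clockwise)) -> North
Final: North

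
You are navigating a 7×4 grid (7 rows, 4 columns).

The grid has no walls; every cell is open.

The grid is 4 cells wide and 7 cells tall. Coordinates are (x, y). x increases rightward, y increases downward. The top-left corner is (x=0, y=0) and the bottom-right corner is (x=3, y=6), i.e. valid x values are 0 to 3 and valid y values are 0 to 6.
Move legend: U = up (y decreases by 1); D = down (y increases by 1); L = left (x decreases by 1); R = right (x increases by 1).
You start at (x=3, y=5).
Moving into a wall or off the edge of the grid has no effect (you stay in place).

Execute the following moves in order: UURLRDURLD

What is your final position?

Start: (x=3, y=5)
  U (up): (x=3, y=5) -> (x=3, y=4)
  U (up): (x=3, y=4) -> (x=3, y=3)
  R (right): blocked, stay at (x=3, y=3)
  L (left): (x=3, y=3) -> (x=2, y=3)
  R (right): (x=2, y=3) -> (x=3, y=3)
  D (down): (x=3, y=3) -> (x=3, y=4)
  U (up): (x=3, y=4) -> (x=3, y=3)
  R (right): blocked, stay at (x=3, y=3)
  L (left): (x=3, y=3) -> (x=2, y=3)
  D (down): (x=2, y=3) -> (x=2, y=4)
Final: (x=2, y=4)

Answer: Final position: (x=2, y=4)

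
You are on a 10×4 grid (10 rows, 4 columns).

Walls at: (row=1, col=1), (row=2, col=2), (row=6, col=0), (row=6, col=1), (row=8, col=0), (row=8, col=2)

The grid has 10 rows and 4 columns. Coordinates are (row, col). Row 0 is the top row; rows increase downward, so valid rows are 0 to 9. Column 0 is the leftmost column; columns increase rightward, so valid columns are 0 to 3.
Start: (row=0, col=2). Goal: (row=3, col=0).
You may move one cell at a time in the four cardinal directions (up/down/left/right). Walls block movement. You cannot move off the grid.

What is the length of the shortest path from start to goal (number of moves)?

Answer: Shortest path length: 5

Derivation:
BFS from (row=0, col=2) until reaching (row=3, col=0):
  Distance 0: (row=0, col=2)
  Distance 1: (row=0, col=1), (row=0, col=3), (row=1, col=2)
  Distance 2: (row=0, col=0), (row=1, col=3)
  Distance 3: (row=1, col=0), (row=2, col=3)
  Distance 4: (row=2, col=0), (row=3, col=3)
  Distance 5: (row=2, col=1), (row=3, col=0), (row=3, col=2), (row=4, col=3)  <- goal reached here
One shortest path (5 moves): (row=0, col=2) -> (row=0, col=1) -> (row=0, col=0) -> (row=1, col=0) -> (row=2, col=0) -> (row=3, col=0)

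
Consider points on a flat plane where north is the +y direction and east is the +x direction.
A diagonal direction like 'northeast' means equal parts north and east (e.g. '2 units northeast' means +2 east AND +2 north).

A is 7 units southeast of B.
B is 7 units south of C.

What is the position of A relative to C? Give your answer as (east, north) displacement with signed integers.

Answer: A is at (east=7, north=-14) relative to C.

Derivation:
Place C at the origin (east=0, north=0).
  B is 7 units south of C: delta (east=+0, north=-7); B at (east=0, north=-7).
  A is 7 units southeast of B: delta (east=+7, north=-7); A at (east=7, north=-14).
Therefore A relative to C: (east=7, north=-14).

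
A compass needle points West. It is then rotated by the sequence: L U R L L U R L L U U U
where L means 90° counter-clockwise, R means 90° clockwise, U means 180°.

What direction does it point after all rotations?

Start: West
  L (left (90° counter-clockwise)) -> South
  U (U-turn (180°)) -> North
  R (right (90° clockwise)) -> East
  L (left (90° counter-clockwise)) -> North
  L (left (90° counter-clockwise)) -> West
  U (U-turn (180°)) -> East
  R (right (90° clockwise)) -> South
  L (left (90° counter-clockwise)) -> East
  L (left (90° counter-clockwise)) -> North
  U (U-turn (180°)) -> South
  U (U-turn (180°)) -> North
  U (U-turn (180°)) -> South
Final: South

Answer: Final heading: South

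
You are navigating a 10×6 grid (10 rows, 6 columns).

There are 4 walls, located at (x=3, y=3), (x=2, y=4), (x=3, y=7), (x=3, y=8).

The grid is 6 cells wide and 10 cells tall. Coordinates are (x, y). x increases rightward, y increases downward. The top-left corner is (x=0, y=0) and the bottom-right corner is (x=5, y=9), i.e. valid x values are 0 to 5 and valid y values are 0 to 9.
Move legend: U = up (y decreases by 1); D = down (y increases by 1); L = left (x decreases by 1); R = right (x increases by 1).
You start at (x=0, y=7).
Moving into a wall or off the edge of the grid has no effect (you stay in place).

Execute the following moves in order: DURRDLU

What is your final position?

Start: (x=0, y=7)
  D (down): (x=0, y=7) -> (x=0, y=8)
  U (up): (x=0, y=8) -> (x=0, y=7)
  R (right): (x=0, y=7) -> (x=1, y=7)
  R (right): (x=1, y=7) -> (x=2, y=7)
  D (down): (x=2, y=7) -> (x=2, y=8)
  L (left): (x=2, y=8) -> (x=1, y=8)
  U (up): (x=1, y=8) -> (x=1, y=7)
Final: (x=1, y=7)

Answer: Final position: (x=1, y=7)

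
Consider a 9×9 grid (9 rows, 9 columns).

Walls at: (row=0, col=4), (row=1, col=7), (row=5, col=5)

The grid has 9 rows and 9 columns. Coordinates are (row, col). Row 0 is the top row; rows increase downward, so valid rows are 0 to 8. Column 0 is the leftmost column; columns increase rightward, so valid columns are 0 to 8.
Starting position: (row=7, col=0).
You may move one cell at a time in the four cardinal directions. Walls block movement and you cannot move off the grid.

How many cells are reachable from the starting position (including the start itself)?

BFS flood-fill from (row=7, col=0):
  Distance 0: (row=7, col=0)
  Distance 1: (row=6, col=0), (row=7, col=1), (row=8, col=0)
  Distance 2: (row=5, col=0), (row=6, col=1), (row=7, col=2), (row=8, col=1)
  Distance 3: (row=4, col=0), (row=5, col=1), (row=6, col=2), (row=7, col=3), (row=8, col=2)
  Distance 4: (row=3, col=0), (row=4, col=1), (row=5, col=2), (row=6, col=3), (row=7, col=4), (row=8, col=3)
  Distance 5: (row=2, col=0), (row=3, col=1), (row=4, col=2), (row=5, col=3), (row=6, col=4), (row=7, col=5), (row=8, col=4)
  Distance 6: (row=1, col=0), (row=2, col=1), (row=3, col=2), (row=4, col=3), (row=5, col=4), (row=6, col=5), (row=7, col=6), (row=8, col=5)
  Distance 7: (row=0, col=0), (row=1, col=1), (row=2, col=2), (row=3, col=3), (row=4, col=4), (row=6, col=6), (row=7, col=7), (row=8, col=6)
  Distance 8: (row=0, col=1), (row=1, col=2), (row=2, col=3), (row=3, col=4), (row=4, col=5), (row=5, col=6), (row=6, col=7), (row=7, col=8), (row=8, col=7)
  Distance 9: (row=0, col=2), (row=1, col=3), (row=2, col=4), (row=3, col=5), (row=4, col=6), (row=5, col=7), (row=6, col=8), (row=8, col=8)
  Distance 10: (row=0, col=3), (row=1, col=4), (row=2, col=5), (row=3, col=6), (row=4, col=7), (row=5, col=8)
  Distance 11: (row=1, col=5), (row=2, col=6), (row=3, col=7), (row=4, col=8)
  Distance 12: (row=0, col=5), (row=1, col=6), (row=2, col=7), (row=3, col=8)
  Distance 13: (row=0, col=6), (row=2, col=8)
  Distance 14: (row=0, col=7), (row=1, col=8)
  Distance 15: (row=0, col=8)
Total reachable: 78 (grid has 78 open cells total)

Answer: Reachable cells: 78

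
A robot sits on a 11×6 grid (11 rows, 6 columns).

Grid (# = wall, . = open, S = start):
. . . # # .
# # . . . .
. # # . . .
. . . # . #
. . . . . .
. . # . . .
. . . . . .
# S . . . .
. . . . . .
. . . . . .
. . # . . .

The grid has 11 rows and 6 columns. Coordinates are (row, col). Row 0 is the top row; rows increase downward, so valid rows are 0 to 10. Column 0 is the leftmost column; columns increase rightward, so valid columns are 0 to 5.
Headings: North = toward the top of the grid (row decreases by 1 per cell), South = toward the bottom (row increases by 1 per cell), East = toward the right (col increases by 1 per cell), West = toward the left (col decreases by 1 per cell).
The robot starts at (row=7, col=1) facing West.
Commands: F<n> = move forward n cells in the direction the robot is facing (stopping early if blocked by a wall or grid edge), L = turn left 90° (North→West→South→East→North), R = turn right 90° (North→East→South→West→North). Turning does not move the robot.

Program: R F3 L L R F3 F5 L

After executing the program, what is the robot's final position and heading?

Start: (row=7, col=1), facing West
  R: turn right, now facing North
  F3: move forward 3, now at (row=4, col=1)
  L: turn left, now facing West
  L: turn left, now facing South
  R: turn right, now facing West
  F3: move forward 1/3 (blocked), now at (row=4, col=0)
  F5: move forward 0/5 (blocked), now at (row=4, col=0)
  L: turn left, now facing South
Final: (row=4, col=0), facing South

Answer: Final position: (row=4, col=0), facing South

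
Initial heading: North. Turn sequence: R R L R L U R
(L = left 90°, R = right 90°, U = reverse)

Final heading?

Answer: Final heading: North

Derivation:
Start: North
  R (right (90° clockwise)) -> East
  R (right (90° clockwise)) -> South
  L (left (90° counter-clockwise)) -> East
  R (right (90° clockwise)) -> South
  L (left (90° counter-clockwise)) -> East
  U (U-turn (180°)) -> West
  R (right (90° clockwise)) -> North
Final: North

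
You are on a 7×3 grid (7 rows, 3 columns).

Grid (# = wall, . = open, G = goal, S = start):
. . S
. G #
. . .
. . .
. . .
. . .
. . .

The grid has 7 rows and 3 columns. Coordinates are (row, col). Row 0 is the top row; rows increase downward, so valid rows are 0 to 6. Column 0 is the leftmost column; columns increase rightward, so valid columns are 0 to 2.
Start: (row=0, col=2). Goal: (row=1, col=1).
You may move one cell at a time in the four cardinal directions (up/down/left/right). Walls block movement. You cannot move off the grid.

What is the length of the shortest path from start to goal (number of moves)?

BFS from (row=0, col=2) until reaching (row=1, col=1):
  Distance 0: (row=0, col=2)
  Distance 1: (row=0, col=1)
  Distance 2: (row=0, col=0), (row=1, col=1)  <- goal reached here
One shortest path (2 moves): (row=0, col=2) -> (row=0, col=1) -> (row=1, col=1)

Answer: Shortest path length: 2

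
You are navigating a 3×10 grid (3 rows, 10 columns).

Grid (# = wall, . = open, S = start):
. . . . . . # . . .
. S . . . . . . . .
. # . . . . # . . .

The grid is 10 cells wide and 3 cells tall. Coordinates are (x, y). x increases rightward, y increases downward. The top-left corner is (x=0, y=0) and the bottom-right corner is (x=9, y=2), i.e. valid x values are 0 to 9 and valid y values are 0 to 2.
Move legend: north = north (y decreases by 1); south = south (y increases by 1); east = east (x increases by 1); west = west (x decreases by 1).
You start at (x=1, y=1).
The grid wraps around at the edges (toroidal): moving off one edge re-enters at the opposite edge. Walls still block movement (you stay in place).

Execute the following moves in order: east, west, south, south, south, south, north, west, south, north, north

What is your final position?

Answer: Final position: (x=0, y=2)

Derivation:
Start: (x=1, y=1)
  east (east): (x=1, y=1) -> (x=2, y=1)
  west (west): (x=2, y=1) -> (x=1, y=1)
  [×4]south (south): blocked, stay at (x=1, y=1)
  north (north): (x=1, y=1) -> (x=1, y=0)
  west (west): (x=1, y=0) -> (x=0, y=0)
  south (south): (x=0, y=0) -> (x=0, y=1)
  north (north): (x=0, y=1) -> (x=0, y=0)
  north (north): (x=0, y=0) -> (x=0, y=2)
Final: (x=0, y=2)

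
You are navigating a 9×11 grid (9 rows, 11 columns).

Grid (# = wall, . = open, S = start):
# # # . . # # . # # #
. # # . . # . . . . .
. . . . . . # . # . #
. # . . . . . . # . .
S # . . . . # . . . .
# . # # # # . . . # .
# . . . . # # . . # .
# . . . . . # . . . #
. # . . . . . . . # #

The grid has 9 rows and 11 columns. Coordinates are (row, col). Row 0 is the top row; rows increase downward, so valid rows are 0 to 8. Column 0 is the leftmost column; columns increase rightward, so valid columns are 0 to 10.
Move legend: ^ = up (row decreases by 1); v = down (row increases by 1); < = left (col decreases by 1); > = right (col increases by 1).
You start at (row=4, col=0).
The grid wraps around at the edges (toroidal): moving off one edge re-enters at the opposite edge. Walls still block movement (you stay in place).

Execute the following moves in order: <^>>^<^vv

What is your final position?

Answer: Final position: (row=3, col=0)

Derivation:
Start: (row=4, col=0)
  < (left): (row=4, col=0) -> (row=4, col=10)
  ^ (up): (row=4, col=10) -> (row=3, col=10)
  > (right): (row=3, col=10) -> (row=3, col=0)
  > (right): blocked, stay at (row=3, col=0)
  ^ (up): (row=3, col=0) -> (row=2, col=0)
  < (left): blocked, stay at (row=2, col=0)
  ^ (up): (row=2, col=0) -> (row=1, col=0)
  v (down): (row=1, col=0) -> (row=2, col=0)
  v (down): (row=2, col=0) -> (row=3, col=0)
Final: (row=3, col=0)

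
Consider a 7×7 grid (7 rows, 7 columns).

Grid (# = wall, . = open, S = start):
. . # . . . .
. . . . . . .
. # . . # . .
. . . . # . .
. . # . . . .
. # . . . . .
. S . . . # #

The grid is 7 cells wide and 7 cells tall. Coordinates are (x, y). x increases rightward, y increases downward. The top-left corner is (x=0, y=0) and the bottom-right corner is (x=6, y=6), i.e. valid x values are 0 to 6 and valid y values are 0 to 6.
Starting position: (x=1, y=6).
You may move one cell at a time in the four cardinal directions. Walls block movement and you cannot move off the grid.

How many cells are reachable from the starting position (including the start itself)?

Answer: Reachable cells: 41

Derivation:
BFS flood-fill from (x=1, y=6):
  Distance 0: (x=1, y=6)
  Distance 1: (x=0, y=6), (x=2, y=6)
  Distance 2: (x=0, y=5), (x=2, y=5), (x=3, y=6)
  Distance 3: (x=0, y=4), (x=3, y=5), (x=4, y=6)
  Distance 4: (x=0, y=3), (x=1, y=4), (x=3, y=4), (x=4, y=5)
  Distance 5: (x=0, y=2), (x=1, y=3), (x=3, y=3), (x=4, y=4), (x=5, y=5)
  Distance 6: (x=0, y=1), (x=3, y=2), (x=2, y=3), (x=5, y=4), (x=6, y=5)
  Distance 7: (x=0, y=0), (x=1, y=1), (x=3, y=1), (x=2, y=2), (x=5, y=3), (x=6, y=4)
  Distance 8: (x=1, y=0), (x=3, y=0), (x=2, y=1), (x=4, y=1), (x=5, y=2), (x=6, y=3)
  Distance 9: (x=4, y=0), (x=5, y=1), (x=6, y=2)
  Distance 10: (x=5, y=0), (x=6, y=1)
  Distance 11: (x=6, y=0)
Total reachable: 41 (grid has 41 open cells total)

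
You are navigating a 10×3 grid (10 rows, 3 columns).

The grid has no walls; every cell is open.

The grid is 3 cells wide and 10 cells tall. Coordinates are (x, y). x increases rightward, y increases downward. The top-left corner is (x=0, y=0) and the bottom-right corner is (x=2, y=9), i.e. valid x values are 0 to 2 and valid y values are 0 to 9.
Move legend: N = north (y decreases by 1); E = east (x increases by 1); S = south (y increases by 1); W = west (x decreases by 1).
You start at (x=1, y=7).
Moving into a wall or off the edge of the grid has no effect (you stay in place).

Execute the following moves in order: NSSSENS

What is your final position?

Answer: Final position: (x=2, y=9)

Derivation:
Start: (x=1, y=7)
  N (north): (x=1, y=7) -> (x=1, y=6)
  S (south): (x=1, y=6) -> (x=1, y=7)
  S (south): (x=1, y=7) -> (x=1, y=8)
  S (south): (x=1, y=8) -> (x=1, y=9)
  E (east): (x=1, y=9) -> (x=2, y=9)
  N (north): (x=2, y=9) -> (x=2, y=8)
  S (south): (x=2, y=8) -> (x=2, y=9)
Final: (x=2, y=9)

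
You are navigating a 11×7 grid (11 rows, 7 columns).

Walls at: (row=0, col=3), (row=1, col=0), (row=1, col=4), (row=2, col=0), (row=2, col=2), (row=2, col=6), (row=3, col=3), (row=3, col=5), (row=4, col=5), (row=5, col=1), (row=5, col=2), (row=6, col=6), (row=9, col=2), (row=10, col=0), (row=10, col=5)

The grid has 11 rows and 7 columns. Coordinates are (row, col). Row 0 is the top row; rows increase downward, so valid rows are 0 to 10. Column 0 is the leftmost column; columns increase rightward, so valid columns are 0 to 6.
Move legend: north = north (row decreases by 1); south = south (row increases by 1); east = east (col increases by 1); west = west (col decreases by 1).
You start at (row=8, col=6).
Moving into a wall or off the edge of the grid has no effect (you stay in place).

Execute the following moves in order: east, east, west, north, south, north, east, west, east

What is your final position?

Start: (row=8, col=6)
  east (east): blocked, stay at (row=8, col=6)
  east (east): blocked, stay at (row=8, col=6)
  west (west): (row=8, col=6) -> (row=8, col=5)
  north (north): (row=8, col=5) -> (row=7, col=5)
  south (south): (row=7, col=5) -> (row=8, col=5)
  north (north): (row=8, col=5) -> (row=7, col=5)
  east (east): (row=7, col=5) -> (row=7, col=6)
  west (west): (row=7, col=6) -> (row=7, col=5)
  east (east): (row=7, col=5) -> (row=7, col=6)
Final: (row=7, col=6)

Answer: Final position: (row=7, col=6)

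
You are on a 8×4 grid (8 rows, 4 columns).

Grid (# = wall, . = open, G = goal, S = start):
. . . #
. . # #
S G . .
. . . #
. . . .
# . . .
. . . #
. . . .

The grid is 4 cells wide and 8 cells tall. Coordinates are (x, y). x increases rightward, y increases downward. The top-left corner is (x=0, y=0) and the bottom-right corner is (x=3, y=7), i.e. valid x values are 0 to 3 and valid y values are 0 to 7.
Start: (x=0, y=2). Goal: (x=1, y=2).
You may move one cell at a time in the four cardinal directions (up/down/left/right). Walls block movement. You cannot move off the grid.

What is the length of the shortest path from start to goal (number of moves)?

Answer: Shortest path length: 1

Derivation:
BFS from (x=0, y=2) until reaching (x=1, y=2):
  Distance 0: (x=0, y=2)
  Distance 1: (x=0, y=1), (x=1, y=2), (x=0, y=3)  <- goal reached here
One shortest path (1 moves): (x=0, y=2) -> (x=1, y=2)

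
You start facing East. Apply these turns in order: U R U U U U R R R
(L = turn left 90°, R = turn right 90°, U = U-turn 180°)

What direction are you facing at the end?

Start: East
  U (U-turn (180°)) -> West
  R (right (90° clockwise)) -> North
  U (U-turn (180°)) -> South
  U (U-turn (180°)) -> North
  U (U-turn (180°)) -> South
  U (U-turn (180°)) -> North
  R (right (90° clockwise)) -> East
  R (right (90° clockwise)) -> South
  R (right (90° clockwise)) -> West
Final: West

Answer: Final heading: West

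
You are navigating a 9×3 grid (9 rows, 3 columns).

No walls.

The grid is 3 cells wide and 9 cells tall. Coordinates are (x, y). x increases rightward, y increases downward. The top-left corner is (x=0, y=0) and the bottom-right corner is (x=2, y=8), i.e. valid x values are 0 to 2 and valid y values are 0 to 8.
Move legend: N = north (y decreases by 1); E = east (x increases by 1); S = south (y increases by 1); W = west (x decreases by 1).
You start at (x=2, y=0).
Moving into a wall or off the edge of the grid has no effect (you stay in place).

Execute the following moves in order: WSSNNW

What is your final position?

Start: (x=2, y=0)
  W (west): (x=2, y=0) -> (x=1, y=0)
  S (south): (x=1, y=0) -> (x=1, y=1)
  S (south): (x=1, y=1) -> (x=1, y=2)
  N (north): (x=1, y=2) -> (x=1, y=1)
  N (north): (x=1, y=1) -> (x=1, y=0)
  W (west): (x=1, y=0) -> (x=0, y=0)
Final: (x=0, y=0)

Answer: Final position: (x=0, y=0)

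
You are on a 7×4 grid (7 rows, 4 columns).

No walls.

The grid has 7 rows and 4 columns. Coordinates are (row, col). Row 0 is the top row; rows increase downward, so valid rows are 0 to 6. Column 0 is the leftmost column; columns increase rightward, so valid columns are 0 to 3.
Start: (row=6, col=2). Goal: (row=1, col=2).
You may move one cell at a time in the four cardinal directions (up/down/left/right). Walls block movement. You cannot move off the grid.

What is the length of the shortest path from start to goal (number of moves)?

Answer: Shortest path length: 5

Derivation:
BFS from (row=6, col=2) until reaching (row=1, col=2):
  Distance 0: (row=6, col=2)
  Distance 1: (row=5, col=2), (row=6, col=1), (row=6, col=3)
  Distance 2: (row=4, col=2), (row=5, col=1), (row=5, col=3), (row=6, col=0)
  Distance 3: (row=3, col=2), (row=4, col=1), (row=4, col=3), (row=5, col=0)
  Distance 4: (row=2, col=2), (row=3, col=1), (row=3, col=3), (row=4, col=0)
  Distance 5: (row=1, col=2), (row=2, col=1), (row=2, col=3), (row=3, col=0)  <- goal reached here
One shortest path (5 moves): (row=6, col=2) -> (row=5, col=2) -> (row=4, col=2) -> (row=3, col=2) -> (row=2, col=2) -> (row=1, col=2)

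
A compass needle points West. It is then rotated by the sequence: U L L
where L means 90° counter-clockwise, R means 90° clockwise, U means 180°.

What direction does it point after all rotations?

Start: West
  U (U-turn (180°)) -> East
  L (left (90° counter-clockwise)) -> North
  L (left (90° counter-clockwise)) -> West
Final: West

Answer: Final heading: West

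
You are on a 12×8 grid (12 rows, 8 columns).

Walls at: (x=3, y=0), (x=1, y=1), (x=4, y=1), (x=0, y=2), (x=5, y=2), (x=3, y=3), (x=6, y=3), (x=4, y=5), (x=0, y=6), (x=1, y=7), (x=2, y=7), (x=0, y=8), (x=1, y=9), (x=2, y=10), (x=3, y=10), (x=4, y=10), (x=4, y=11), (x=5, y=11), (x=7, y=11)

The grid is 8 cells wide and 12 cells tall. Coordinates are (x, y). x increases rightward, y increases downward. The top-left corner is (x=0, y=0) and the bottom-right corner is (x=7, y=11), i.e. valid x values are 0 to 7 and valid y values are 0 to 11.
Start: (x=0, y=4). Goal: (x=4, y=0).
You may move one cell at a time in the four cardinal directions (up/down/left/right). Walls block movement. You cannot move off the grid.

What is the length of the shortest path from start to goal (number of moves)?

BFS from (x=0, y=4) until reaching (x=4, y=0):
  Distance 0: (x=0, y=4)
  Distance 1: (x=0, y=3), (x=1, y=4), (x=0, y=5)
  Distance 2: (x=1, y=3), (x=2, y=4), (x=1, y=5)
  Distance 3: (x=1, y=2), (x=2, y=3), (x=3, y=4), (x=2, y=5), (x=1, y=6)
  Distance 4: (x=2, y=2), (x=4, y=4), (x=3, y=5), (x=2, y=6)
  Distance 5: (x=2, y=1), (x=3, y=2), (x=4, y=3), (x=5, y=4), (x=3, y=6)
  Distance 6: (x=2, y=0), (x=3, y=1), (x=4, y=2), (x=5, y=3), (x=6, y=4), (x=5, y=5), (x=4, y=6), (x=3, y=7)
  Distance 7: (x=1, y=0), (x=7, y=4), (x=6, y=5), (x=5, y=6), (x=4, y=7), (x=3, y=8)
  Distance 8: (x=0, y=0), (x=7, y=3), (x=7, y=5), (x=6, y=6), (x=5, y=7), (x=2, y=8), (x=4, y=8), (x=3, y=9)
  Distance 9: (x=0, y=1), (x=7, y=2), (x=7, y=6), (x=6, y=7), (x=1, y=8), (x=5, y=8), (x=2, y=9), (x=4, y=9)
  Distance 10: (x=7, y=1), (x=6, y=2), (x=7, y=7), (x=6, y=8), (x=5, y=9)
  Distance 11: (x=7, y=0), (x=6, y=1), (x=7, y=8), (x=6, y=9), (x=5, y=10)
  Distance 12: (x=6, y=0), (x=5, y=1), (x=7, y=9), (x=6, y=10)
  Distance 13: (x=5, y=0), (x=7, y=10), (x=6, y=11)
  Distance 14: (x=4, y=0)  <- goal reached here
One shortest path (14 moves): (x=0, y=4) -> (x=1, y=4) -> (x=2, y=4) -> (x=3, y=4) -> (x=4, y=4) -> (x=5, y=4) -> (x=6, y=4) -> (x=7, y=4) -> (x=7, y=3) -> (x=7, y=2) -> (x=6, y=2) -> (x=6, y=1) -> (x=5, y=1) -> (x=5, y=0) -> (x=4, y=0)

Answer: Shortest path length: 14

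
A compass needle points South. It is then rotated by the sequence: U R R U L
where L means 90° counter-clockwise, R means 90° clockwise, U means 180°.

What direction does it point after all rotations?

Answer: Final heading: West

Derivation:
Start: South
  U (U-turn (180°)) -> North
  R (right (90° clockwise)) -> East
  R (right (90° clockwise)) -> South
  U (U-turn (180°)) -> North
  L (left (90° counter-clockwise)) -> West
Final: West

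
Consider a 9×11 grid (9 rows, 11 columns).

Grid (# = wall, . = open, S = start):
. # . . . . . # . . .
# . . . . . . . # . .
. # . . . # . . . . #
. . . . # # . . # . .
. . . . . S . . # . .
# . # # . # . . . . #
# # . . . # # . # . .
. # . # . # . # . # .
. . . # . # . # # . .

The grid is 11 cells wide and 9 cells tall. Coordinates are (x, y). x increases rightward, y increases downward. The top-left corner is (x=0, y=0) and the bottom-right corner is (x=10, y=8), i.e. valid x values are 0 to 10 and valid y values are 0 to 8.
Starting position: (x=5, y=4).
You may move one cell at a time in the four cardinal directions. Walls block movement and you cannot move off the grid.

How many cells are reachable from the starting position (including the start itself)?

BFS flood-fill from (x=5, y=4):
  Distance 0: (x=5, y=4)
  Distance 1: (x=4, y=4), (x=6, y=4)
  Distance 2: (x=6, y=3), (x=3, y=4), (x=7, y=4), (x=4, y=5), (x=6, y=5)
  Distance 3: (x=6, y=2), (x=3, y=3), (x=7, y=3), (x=2, y=4), (x=7, y=5), (x=4, y=6)
  Distance 4: (x=6, y=1), (x=3, y=2), (x=7, y=2), (x=2, y=3), (x=1, y=4), (x=8, y=5), (x=3, y=6), (x=7, y=6), (x=4, y=7)
  Distance 5: (x=6, y=0), (x=3, y=1), (x=5, y=1), (x=7, y=1), (x=2, y=2), (x=4, y=2), (x=8, y=2), (x=1, y=3), (x=0, y=4), (x=1, y=5), (x=9, y=5), (x=2, y=6), (x=4, y=8)
  Distance 6: (x=3, y=0), (x=5, y=0), (x=2, y=1), (x=4, y=1), (x=9, y=2), (x=0, y=3), (x=9, y=4), (x=9, y=6), (x=2, y=7)
  Distance 7: (x=2, y=0), (x=4, y=0), (x=1, y=1), (x=9, y=1), (x=0, y=2), (x=9, y=3), (x=10, y=4), (x=10, y=6), (x=2, y=8)
  Distance 8: (x=9, y=0), (x=10, y=1), (x=10, y=3), (x=10, y=7), (x=1, y=8)
  Distance 9: (x=8, y=0), (x=10, y=0), (x=0, y=8), (x=10, y=8)
  Distance 10: (x=0, y=7), (x=9, y=8)
Total reachable: 65 (grid has 69 open cells total)

Answer: Reachable cells: 65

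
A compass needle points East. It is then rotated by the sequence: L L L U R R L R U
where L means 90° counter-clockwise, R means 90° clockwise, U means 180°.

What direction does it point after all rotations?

Answer: Final heading: North

Derivation:
Start: East
  L (left (90° counter-clockwise)) -> North
  L (left (90° counter-clockwise)) -> West
  L (left (90° counter-clockwise)) -> South
  U (U-turn (180°)) -> North
  R (right (90° clockwise)) -> East
  R (right (90° clockwise)) -> South
  L (left (90° counter-clockwise)) -> East
  R (right (90° clockwise)) -> South
  U (U-turn (180°)) -> North
Final: North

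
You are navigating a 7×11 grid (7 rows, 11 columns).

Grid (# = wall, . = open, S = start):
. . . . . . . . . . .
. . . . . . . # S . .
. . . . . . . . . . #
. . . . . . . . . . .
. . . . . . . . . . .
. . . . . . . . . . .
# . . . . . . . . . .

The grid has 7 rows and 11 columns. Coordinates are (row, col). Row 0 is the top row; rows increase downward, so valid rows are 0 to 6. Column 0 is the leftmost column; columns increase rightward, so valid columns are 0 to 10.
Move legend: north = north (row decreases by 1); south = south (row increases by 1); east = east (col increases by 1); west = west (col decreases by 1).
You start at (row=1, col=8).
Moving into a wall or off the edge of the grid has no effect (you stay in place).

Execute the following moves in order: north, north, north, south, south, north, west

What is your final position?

Start: (row=1, col=8)
  north (north): (row=1, col=8) -> (row=0, col=8)
  north (north): blocked, stay at (row=0, col=8)
  north (north): blocked, stay at (row=0, col=8)
  south (south): (row=0, col=8) -> (row=1, col=8)
  south (south): (row=1, col=8) -> (row=2, col=8)
  north (north): (row=2, col=8) -> (row=1, col=8)
  west (west): blocked, stay at (row=1, col=8)
Final: (row=1, col=8)

Answer: Final position: (row=1, col=8)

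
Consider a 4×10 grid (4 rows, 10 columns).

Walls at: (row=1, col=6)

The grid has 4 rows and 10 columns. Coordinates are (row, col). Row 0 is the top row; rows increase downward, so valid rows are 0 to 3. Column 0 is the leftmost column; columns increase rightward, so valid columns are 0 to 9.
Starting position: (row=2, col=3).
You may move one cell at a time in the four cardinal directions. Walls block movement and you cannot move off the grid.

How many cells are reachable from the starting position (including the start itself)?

BFS flood-fill from (row=2, col=3):
  Distance 0: (row=2, col=3)
  Distance 1: (row=1, col=3), (row=2, col=2), (row=2, col=4), (row=3, col=3)
  Distance 2: (row=0, col=3), (row=1, col=2), (row=1, col=4), (row=2, col=1), (row=2, col=5), (row=3, col=2), (row=3, col=4)
  Distance 3: (row=0, col=2), (row=0, col=4), (row=1, col=1), (row=1, col=5), (row=2, col=0), (row=2, col=6), (row=3, col=1), (row=3, col=5)
  Distance 4: (row=0, col=1), (row=0, col=5), (row=1, col=0), (row=2, col=7), (row=3, col=0), (row=3, col=6)
  Distance 5: (row=0, col=0), (row=0, col=6), (row=1, col=7), (row=2, col=8), (row=3, col=7)
  Distance 6: (row=0, col=7), (row=1, col=8), (row=2, col=9), (row=3, col=8)
  Distance 7: (row=0, col=8), (row=1, col=9), (row=3, col=9)
  Distance 8: (row=0, col=9)
Total reachable: 39 (grid has 39 open cells total)

Answer: Reachable cells: 39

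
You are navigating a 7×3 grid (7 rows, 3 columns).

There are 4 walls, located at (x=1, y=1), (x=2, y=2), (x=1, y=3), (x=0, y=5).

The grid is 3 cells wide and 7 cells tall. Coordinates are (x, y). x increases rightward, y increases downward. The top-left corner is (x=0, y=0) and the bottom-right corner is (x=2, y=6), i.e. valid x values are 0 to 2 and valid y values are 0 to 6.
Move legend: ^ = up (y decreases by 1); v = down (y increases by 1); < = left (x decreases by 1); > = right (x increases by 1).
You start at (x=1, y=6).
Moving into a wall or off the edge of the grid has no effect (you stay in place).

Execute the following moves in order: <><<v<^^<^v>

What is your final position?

Answer: Final position: (x=1, y=6)

Derivation:
Start: (x=1, y=6)
  < (left): (x=1, y=6) -> (x=0, y=6)
  > (right): (x=0, y=6) -> (x=1, y=6)
  < (left): (x=1, y=6) -> (x=0, y=6)
  < (left): blocked, stay at (x=0, y=6)
  v (down): blocked, stay at (x=0, y=6)
  < (left): blocked, stay at (x=0, y=6)
  ^ (up): blocked, stay at (x=0, y=6)
  ^ (up): blocked, stay at (x=0, y=6)
  < (left): blocked, stay at (x=0, y=6)
  ^ (up): blocked, stay at (x=0, y=6)
  v (down): blocked, stay at (x=0, y=6)
  > (right): (x=0, y=6) -> (x=1, y=6)
Final: (x=1, y=6)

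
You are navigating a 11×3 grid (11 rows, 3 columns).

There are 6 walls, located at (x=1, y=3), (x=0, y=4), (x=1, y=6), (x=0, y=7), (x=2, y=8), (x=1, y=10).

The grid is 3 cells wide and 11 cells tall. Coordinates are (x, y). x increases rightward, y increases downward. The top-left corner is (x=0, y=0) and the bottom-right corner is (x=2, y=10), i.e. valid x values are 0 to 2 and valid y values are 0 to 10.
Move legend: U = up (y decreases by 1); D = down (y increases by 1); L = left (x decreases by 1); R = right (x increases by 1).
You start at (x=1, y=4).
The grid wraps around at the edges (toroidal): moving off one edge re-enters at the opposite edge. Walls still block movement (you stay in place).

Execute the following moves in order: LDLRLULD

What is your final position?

Answer: Final position: (x=2, y=6)

Derivation:
Start: (x=1, y=4)
  L (left): blocked, stay at (x=1, y=4)
  D (down): (x=1, y=4) -> (x=1, y=5)
  L (left): (x=1, y=5) -> (x=0, y=5)
  R (right): (x=0, y=5) -> (x=1, y=5)
  L (left): (x=1, y=5) -> (x=0, y=5)
  U (up): blocked, stay at (x=0, y=5)
  L (left): (x=0, y=5) -> (x=2, y=5)
  D (down): (x=2, y=5) -> (x=2, y=6)
Final: (x=2, y=6)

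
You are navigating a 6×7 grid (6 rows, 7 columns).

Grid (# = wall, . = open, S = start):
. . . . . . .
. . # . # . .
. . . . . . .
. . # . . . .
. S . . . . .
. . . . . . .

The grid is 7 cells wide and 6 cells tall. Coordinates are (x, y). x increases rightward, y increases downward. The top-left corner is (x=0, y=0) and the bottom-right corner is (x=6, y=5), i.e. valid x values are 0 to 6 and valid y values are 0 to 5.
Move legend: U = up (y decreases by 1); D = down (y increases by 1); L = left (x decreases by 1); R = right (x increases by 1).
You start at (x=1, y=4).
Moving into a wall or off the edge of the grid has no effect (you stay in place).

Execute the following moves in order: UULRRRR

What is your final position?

Start: (x=1, y=4)
  U (up): (x=1, y=4) -> (x=1, y=3)
  U (up): (x=1, y=3) -> (x=1, y=2)
  L (left): (x=1, y=2) -> (x=0, y=2)
  R (right): (x=0, y=2) -> (x=1, y=2)
  R (right): (x=1, y=2) -> (x=2, y=2)
  R (right): (x=2, y=2) -> (x=3, y=2)
  R (right): (x=3, y=2) -> (x=4, y=2)
Final: (x=4, y=2)

Answer: Final position: (x=4, y=2)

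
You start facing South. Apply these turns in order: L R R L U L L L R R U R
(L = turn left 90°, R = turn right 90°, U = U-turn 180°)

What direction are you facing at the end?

Answer: Final heading: South

Derivation:
Start: South
  L (left (90° counter-clockwise)) -> East
  R (right (90° clockwise)) -> South
  R (right (90° clockwise)) -> West
  L (left (90° counter-clockwise)) -> South
  U (U-turn (180°)) -> North
  L (left (90° counter-clockwise)) -> West
  L (left (90° counter-clockwise)) -> South
  L (left (90° counter-clockwise)) -> East
  R (right (90° clockwise)) -> South
  R (right (90° clockwise)) -> West
  U (U-turn (180°)) -> East
  R (right (90° clockwise)) -> South
Final: South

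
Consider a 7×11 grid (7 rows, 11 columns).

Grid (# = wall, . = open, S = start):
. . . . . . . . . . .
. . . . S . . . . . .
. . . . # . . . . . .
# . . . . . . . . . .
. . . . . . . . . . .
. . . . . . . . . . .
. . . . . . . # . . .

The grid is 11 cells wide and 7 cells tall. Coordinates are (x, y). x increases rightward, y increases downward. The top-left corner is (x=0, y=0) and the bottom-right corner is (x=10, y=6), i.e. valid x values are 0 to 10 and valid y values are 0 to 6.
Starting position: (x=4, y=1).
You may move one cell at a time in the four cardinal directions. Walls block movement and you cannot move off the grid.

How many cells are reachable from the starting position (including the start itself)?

Answer: Reachable cells: 74

Derivation:
BFS flood-fill from (x=4, y=1):
  Distance 0: (x=4, y=1)
  Distance 1: (x=4, y=0), (x=3, y=1), (x=5, y=1)
  Distance 2: (x=3, y=0), (x=5, y=0), (x=2, y=1), (x=6, y=1), (x=3, y=2), (x=5, y=2)
  Distance 3: (x=2, y=0), (x=6, y=0), (x=1, y=1), (x=7, y=1), (x=2, y=2), (x=6, y=2), (x=3, y=3), (x=5, y=3)
  Distance 4: (x=1, y=0), (x=7, y=0), (x=0, y=1), (x=8, y=1), (x=1, y=2), (x=7, y=2), (x=2, y=3), (x=4, y=3), (x=6, y=3), (x=3, y=4), (x=5, y=4)
  Distance 5: (x=0, y=0), (x=8, y=0), (x=9, y=1), (x=0, y=2), (x=8, y=2), (x=1, y=3), (x=7, y=3), (x=2, y=4), (x=4, y=4), (x=6, y=4), (x=3, y=5), (x=5, y=5)
  Distance 6: (x=9, y=0), (x=10, y=1), (x=9, y=2), (x=8, y=3), (x=1, y=4), (x=7, y=4), (x=2, y=5), (x=4, y=5), (x=6, y=5), (x=3, y=6), (x=5, y=6)
  Distance 7: (x=10, y=0), (x=10, y=2), (x=9, y=3), (x=0, y=4), (x=8, y=4), (x=1, y=5), (x=7, y=5), (x=2, y=6), (x=4, y=6), (x=6, y=6)
  Distance 8: (x=10, y=3), (x=9, y=4), (x=0, y=5), (x=8, y=5), (x=1, y=6)
  Distance 9: (x=10, y=4), (x=9, y=5), (x=0, y=6), (x=8, y=6)
  Distance 10: (x=10, y=5), (x=9, y=6)
  Distance 11: (x=10, y=6)
Total reachable: 74 (grid has 74 open cells total)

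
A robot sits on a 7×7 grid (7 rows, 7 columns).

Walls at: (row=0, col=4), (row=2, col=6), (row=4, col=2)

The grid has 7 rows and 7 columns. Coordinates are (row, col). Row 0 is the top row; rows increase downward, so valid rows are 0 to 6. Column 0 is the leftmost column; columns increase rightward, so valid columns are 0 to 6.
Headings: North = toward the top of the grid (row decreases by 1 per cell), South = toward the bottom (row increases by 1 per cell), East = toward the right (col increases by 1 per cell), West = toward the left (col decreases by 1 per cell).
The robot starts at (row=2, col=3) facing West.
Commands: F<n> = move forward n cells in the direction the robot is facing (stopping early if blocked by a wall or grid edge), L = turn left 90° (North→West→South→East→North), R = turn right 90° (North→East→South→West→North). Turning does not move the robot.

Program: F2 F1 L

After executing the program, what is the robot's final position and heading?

Answer: Final position: (row=2, col=0), facing South

Derivation:
Start: (row=2, col=3), facing West
  F2: move forward 2, now at (row=2, col=1)
  F1: move forward 1, now at (row=2, col=0)
  L: turn left, now facing South
Final: (row=2, col=0), facing South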